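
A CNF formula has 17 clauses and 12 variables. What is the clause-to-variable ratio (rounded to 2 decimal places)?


Clause-to-variable ratio = clauses / variables.
17 / 12 = 1.42.

1.42


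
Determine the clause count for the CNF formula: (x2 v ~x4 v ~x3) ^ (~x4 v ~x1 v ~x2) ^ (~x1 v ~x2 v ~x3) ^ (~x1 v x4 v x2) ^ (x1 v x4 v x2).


Each group enclosed in parentheses joined by ^ is one clause.
Counting the conjuncts: 5 clauses.

5


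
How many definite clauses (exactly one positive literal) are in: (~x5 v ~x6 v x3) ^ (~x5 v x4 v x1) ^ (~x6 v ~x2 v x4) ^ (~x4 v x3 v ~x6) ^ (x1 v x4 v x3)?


A definite clause has exactly one positive literal.
Clause 1: 1 positive -> definite
Clause 2: 2 positive -> not definite
Clause 3: 1 positive -> definite
Clause 4: 1 positive -> definite
Clause 5: 3 positive -> not definite
Definite clause count = 3.

3


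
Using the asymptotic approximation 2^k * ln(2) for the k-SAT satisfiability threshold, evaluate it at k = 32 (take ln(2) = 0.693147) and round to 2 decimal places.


Using the asymptotic formula: threshold ~ 2^k * ln(2).
2^32 = 4294967296.
4294967296 * 0.693147 = 2977043696.32.

2977043696.32


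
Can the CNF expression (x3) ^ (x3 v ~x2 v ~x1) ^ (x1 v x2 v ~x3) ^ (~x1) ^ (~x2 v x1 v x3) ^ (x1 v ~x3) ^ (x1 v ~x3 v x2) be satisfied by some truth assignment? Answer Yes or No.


Check all 8 possible truth assignments.
Number of satisfying assignments found: 0.
The formula is unsatisfiable.

No


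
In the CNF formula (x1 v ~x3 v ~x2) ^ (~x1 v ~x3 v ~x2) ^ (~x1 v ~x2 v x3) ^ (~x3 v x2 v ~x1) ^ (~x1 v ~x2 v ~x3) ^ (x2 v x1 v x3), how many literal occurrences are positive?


Scan each clause for unnegated literals.
Clause 1: 1 positive; Clause 2: 0 positive; Clause 3: 1 positive; Clause 4: 1 positive; Clause 5: 0 positive; Clause 6: 3 positive.
Total positive literal occurrences = 6.

6


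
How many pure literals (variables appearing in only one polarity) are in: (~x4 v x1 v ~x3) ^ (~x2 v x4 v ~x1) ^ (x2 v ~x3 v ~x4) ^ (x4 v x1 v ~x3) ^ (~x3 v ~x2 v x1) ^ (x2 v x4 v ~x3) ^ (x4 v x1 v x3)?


A pure literal appears in only one polarity across all clauses.
No pure literals found.
Count = 0.

0


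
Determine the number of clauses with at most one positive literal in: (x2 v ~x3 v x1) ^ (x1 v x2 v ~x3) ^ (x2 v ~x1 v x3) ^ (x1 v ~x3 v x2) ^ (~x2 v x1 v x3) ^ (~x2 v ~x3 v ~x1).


A Horn clause has at most one positive literal.
Clause 1: 2 positive lit(s) -> not Horn
Clause 2: 2 positive lit(s) -> not Horn
Clause 3: 2 positive lit(s) -> not Horn
Clause 4: 2 positive lit(s) -> not Horn
Clause 5: 2 positive lit(s) -> not Horn
Clause 6: 0 positive lit(s) -> Horn
Total Horn clauses = 1.

1


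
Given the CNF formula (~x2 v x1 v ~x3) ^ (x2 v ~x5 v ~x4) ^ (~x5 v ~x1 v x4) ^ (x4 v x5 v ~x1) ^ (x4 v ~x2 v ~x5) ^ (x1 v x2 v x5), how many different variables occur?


Identify each distinct variable in the formula.
Variables found: x1, x2, x3, x4, x5.
Total distinct variables = 5.

5


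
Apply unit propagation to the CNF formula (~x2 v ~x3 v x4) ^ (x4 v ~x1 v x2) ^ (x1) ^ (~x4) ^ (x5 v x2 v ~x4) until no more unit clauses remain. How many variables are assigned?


Unit propagation repeatedly assigns the literal in any unit clause, then simplifies.
Assignments in order: x1 = T, x4 = F, x2 = T, x3 = F.
No further unit clauses remain.
Total variables assigned = 4.

4


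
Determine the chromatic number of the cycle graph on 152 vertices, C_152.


A cycle on an even number of vertices is bipartite: alternate two colors around the cycle.
Since 152 is even, two colors suffice, and at least two are needed because the graph has edges.
Chromatic number = 2.

2


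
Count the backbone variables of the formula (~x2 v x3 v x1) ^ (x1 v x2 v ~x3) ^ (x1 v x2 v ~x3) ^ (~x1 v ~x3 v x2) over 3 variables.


Find all satisfying assignments: 5 model(s).
Check which variables have the same value in every model.
No variable is fixed across all models.
Backbone size = 0.

0


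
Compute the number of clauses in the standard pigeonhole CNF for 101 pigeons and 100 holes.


The PHP encoding has two parts:
1) At-least-one-hole clauses: 101 (one per pigeon, each with 100 literals).
2) At-most-one-pigeon-per-hole clauses: 100 holes * C(101,2) = 100 * 5050 = 505000.
Total clauses = 101 + 505000 = 505101.

505101


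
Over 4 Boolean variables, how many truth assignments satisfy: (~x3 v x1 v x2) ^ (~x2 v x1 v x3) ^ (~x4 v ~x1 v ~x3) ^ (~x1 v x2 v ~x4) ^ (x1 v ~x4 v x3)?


Enumerate all 16 truth assignments over 4 variables.
Test each against every clause.
Satisfying assignments found: 8.

8


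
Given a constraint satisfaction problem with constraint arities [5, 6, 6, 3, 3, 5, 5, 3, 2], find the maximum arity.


The arities are: 5, 6, 6, 3, 3, 5, 5, 3, 2.
Scan for the maximum value.
Maximum arity = 6.

6


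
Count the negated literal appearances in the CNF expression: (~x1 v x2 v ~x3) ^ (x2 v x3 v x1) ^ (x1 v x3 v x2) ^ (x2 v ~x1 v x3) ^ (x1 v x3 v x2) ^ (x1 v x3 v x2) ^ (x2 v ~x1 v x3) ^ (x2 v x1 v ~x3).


Scan each clause for negated literals.
Clause 1: 2 negative; Clause 2: 0 negative; Clause 3: 0 negative; Clause 4: 1 negative; Clause 5: 0 negative; Clause 6: 0 negative; Clause 7: 1 negative; Clause 8: 1 negative.
Total negative literal occurrences = 5.

5


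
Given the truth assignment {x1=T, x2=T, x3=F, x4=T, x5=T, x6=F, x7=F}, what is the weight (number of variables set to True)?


The weight is the number of variables assigned True.
True variables: x1, x2, x4, x5.
Weight = 4.

4


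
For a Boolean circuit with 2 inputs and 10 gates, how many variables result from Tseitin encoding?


The Tseitin transformation introduces one auxiliary variable per gate.
Total variables = inputs + gates = 2 + 10 = 12.

12


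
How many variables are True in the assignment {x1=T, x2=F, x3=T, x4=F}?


The weight is the number of variables assigned True.
True variables: x1, x3.
Weight = 2.

2


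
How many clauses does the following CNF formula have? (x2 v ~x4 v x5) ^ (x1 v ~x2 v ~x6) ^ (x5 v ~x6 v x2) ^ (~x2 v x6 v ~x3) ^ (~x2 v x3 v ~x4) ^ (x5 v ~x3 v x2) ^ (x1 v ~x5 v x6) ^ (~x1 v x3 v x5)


Each group enclosed in parentheses joined by ^ is one clause.
Counting the conjuncts: 8 clauses.

8


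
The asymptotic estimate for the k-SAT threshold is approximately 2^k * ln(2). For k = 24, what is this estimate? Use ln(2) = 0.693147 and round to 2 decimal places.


Using the asymptotic formula: threshold ~ 2^k * ln(2).
2^24 = 16777216.
16777216 * 0.693147 = 11629076.94.

11629076.94


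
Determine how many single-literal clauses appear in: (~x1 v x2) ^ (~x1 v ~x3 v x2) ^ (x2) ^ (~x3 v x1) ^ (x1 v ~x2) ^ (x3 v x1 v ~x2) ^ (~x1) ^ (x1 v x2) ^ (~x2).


A unit clause contains exactly one literal.
Unit clauses found: (x2), (~x1), (~x2).
Count = 3.

3


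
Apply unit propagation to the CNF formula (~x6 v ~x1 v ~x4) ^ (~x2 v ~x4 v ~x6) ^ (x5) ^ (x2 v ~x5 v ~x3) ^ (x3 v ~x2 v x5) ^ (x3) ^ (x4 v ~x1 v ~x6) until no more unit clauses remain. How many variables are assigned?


Unit propagation repeatedly assigns the literal in any unit clause, then simplifies.
Assignments in order: x5 = T, x3 = T, x2 = T.
No further unit clauses remain.
Total variables assigned = 3.

3


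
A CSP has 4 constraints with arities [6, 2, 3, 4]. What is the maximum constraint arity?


The arities are: 6, 2, 3, 4.
Scan for the maximum value.
Maximum arity = 6.

6


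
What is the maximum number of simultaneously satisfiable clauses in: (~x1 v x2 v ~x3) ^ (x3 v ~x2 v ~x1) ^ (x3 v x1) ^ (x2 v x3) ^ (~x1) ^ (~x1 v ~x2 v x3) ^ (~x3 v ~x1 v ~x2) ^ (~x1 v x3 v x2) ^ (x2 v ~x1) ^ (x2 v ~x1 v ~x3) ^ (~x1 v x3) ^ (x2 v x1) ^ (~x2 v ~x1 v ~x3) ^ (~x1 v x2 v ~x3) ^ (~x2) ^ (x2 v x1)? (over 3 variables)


Enumerate all 8 truth assignments.
For each, count how many of the 16 clauses are satisfied.
The formula is not fully satisfiable, so the maximum is below 16.
Maximum simultaneously satisfiable clauses = 15.

15


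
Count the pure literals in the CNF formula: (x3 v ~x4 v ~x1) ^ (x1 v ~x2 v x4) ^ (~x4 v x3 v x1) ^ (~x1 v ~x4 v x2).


A pure literal appears in only one polarity across all clauses.
Pure literals: x3 (positive only).
Count = 1.

1


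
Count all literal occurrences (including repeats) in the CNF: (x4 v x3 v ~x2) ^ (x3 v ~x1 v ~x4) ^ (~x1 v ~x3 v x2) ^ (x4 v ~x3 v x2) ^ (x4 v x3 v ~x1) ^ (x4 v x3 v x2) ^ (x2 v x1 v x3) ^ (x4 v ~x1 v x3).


Clause lengths: 3, 3, 3, 3, 3, 3, 3, 3.
Sum = 3 + 3 + 3 + 3 + 3 + 3 + 3 + 3 = 24.

24


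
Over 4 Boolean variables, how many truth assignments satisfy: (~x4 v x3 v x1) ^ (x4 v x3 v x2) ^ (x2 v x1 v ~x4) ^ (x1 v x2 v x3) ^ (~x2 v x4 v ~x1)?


Enumerate all 16 truth assignments over 4 variables.
Test each against every clause.
Satisfying assignments found: 9.

9


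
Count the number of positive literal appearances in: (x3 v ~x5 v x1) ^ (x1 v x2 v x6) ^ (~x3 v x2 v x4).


Scan each clause for unnegated literals.
Clause 1: 2 positive; Clause 2: 3 positive; Clause 3: 2 positive.
Total positive literal occurrences = 7.

7


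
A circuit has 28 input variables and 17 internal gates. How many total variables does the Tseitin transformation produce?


The Tseitin transformation introduces one auxiliary variable per gate.
Total variables = inputs + gates = 28 + 17 = 45.

45


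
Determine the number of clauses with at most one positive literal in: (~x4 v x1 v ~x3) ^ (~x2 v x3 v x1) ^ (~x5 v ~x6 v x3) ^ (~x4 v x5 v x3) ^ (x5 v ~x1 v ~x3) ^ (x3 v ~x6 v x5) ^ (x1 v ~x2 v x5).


A Horn clause has at most one positive literal.
Clause 1: 1 positive lit(s) -> Horn
Clause 2: 2 positive lit(s) -> not Horn
Clause 3: 1 positive lit(s) -> Horn
Clause 4: 2 positive lit(s) -> not Horn
Clause 5: 1 positive lit(s) -> Horn
Clause 6: 2 positive lit(s) -> not Horn
Clause 7: 2 positive lit(s) -> not Horn
Total Horn clauses = 3.

3


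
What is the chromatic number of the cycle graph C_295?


An odd cycle cannot be 2-colored: alternating two colors around the cycle returns to the start with a conflict.
Since 295 is odd, three colors are required (and three suffice).
Chromatic number = 3.

3


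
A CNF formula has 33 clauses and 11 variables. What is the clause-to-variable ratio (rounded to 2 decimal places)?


Clause-to-variable ratio = clauses / variables.
33 / 11 = 3.0.

3.0


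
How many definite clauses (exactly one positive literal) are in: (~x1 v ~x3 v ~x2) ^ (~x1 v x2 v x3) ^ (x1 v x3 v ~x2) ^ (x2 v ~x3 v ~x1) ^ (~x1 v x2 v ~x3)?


A definite clause has exactly one positive literal.
Clause 1: 0 positive -> not definite
Clause 2: 2 positive -> not definite
Clause 3: 2 positive -> not definite
Clause 4: 1 positive -> definite
Clause 5: 1 positive -> definite
Definite clause count = 2.

2


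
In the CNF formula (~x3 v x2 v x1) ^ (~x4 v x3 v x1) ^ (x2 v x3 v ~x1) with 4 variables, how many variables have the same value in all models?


Find all satisfying assignments: 10 model(s).
Check which variables have the same value in every model.
No variable is fixed across all models.
Backbone size = 0.

0


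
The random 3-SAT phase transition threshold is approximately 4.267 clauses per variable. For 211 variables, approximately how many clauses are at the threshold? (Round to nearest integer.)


The 3-SAT phase transition occurs at approximately 4.267 clauses per variable.
m = 4.267 * 211 = 900.337.
Rounded to nearest integer: 900.

900


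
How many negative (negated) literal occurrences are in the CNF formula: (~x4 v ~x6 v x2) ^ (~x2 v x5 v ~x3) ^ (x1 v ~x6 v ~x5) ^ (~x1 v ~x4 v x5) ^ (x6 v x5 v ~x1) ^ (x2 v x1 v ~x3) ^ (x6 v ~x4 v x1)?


Scan each clause for negated literals.
Clause 1: 2 negative; Clause 2: 2 negative; Clause 3: 2 negative; Clause 4: 2 negative; Clause 5: 1 negative; Clause 6: 1 negative; Clause 7: 1 negative.
Total negative literal occurrences = 11.

11


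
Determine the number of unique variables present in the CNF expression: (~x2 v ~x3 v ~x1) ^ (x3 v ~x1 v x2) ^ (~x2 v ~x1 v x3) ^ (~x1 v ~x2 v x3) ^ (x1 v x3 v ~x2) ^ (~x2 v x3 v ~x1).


Identify each distinct variable in the formula.
Variables found: x1, x2, x3.
Total distinct variables = 3.

3


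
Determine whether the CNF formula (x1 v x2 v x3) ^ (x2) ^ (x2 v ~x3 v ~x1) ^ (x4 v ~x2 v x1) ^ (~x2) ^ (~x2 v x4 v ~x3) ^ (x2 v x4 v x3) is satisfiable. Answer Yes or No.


Check all 16 possible truth assignments.
Number of satisfying assignments found: 0.
The formula is unsatisfiable.

No


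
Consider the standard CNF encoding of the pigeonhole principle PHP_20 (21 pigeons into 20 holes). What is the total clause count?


The PHP encoding has two parts:
1) At-least-one-hole clauses: 21 (one per pigeon, each with 20 literals).
2) At-most-one-pigeon-per-hole clauses: 20 holes * C(21,2) = 20 * 210 = 4200.
Total clauses = 21 + 4200 = 4221.

4221


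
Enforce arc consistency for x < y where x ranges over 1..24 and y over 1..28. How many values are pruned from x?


For the constraint x < y, x needs a supporting value in y's domain.
x can be at most 27 (one less than y's maximum).
Valid x values from domain: 24 out of 24.
Pruned = 24 - 24 = 0.

0


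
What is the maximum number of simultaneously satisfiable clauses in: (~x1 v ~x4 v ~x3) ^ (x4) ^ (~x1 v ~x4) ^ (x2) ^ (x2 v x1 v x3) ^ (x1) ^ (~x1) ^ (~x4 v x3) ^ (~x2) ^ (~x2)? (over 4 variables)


Enumerate all 16 truth assignments.
For each, count how many of the 10 clauses are satisfied.
The formula is not fully satisfiable, so the maximum is below 10.
Maximum simultaneously satisfiable clauses = 8.

8


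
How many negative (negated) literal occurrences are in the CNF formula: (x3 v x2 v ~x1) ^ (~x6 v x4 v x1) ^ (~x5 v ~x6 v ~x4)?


Scan each clause for negated literals.
Clause 1: 1 negative; Clause 2: 1 negative; Clause 3: 3 negative.
Total negative literal occurrences = 5.

5


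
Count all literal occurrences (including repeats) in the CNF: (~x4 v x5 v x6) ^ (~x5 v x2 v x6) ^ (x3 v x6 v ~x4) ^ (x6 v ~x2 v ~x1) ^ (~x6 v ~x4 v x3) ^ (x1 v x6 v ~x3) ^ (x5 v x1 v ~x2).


Clause lengths: 3, 3, 3, 3, 3, 3, 3.
Sum = 3 + 3 + 3 + 3 + 3 + 3 + 3 = 21.

21


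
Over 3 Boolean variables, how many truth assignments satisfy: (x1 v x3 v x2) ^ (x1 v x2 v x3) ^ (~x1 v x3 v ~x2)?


Enumerate all 8 truth assignments over 3 variables.
Test each against every clause.
Satisfying assignments found: 6.

6


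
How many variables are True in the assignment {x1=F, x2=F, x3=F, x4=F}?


The weight is the number of variables assigned True.
True variables: none.
Weight = 0.

0


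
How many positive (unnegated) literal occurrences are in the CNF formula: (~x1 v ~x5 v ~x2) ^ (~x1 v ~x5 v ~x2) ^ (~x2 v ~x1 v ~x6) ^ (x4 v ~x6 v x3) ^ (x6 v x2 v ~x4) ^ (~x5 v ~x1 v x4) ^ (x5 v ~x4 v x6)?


Scan each clause for unnegated literals.
Clause 1: 0 positive; Clause 2: 0 positive; Clause 3: 0 positive; Clause 4: 2 positive; Clause 5: 2 positive; Clause 6: 1 positive; Clause 7: 2 positive.
Total positive literal occurrences = 7.

7


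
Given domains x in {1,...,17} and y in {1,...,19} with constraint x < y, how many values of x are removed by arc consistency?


For the constraint x < y, x needs a supporting value in y's domain.
x can be at most 18 (one less than y's maximum).
Valid x values from domain: 17 out of 17.
Pruned = 17 - 17 = 0.

0


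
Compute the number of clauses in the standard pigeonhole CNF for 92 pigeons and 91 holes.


The PHP encoding has two parts:
1) At-least-one-hole clauses: 92 (one per pigeon, each with 91 literals).
2) At-most-one-pigeon-per-hole clauses: 91 holes * C(92,2) = 91 * 4186 = 380926.
Total clauses = 92 + 380926 = 381018.

381018


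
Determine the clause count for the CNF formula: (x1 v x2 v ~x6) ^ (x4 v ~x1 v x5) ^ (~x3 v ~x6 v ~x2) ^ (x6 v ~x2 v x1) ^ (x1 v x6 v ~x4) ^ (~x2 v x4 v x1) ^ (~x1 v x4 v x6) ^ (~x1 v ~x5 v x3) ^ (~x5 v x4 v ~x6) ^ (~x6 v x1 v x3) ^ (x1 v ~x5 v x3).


Each group enclosed in parentheses joined by ^ is one clause.
Counting the conjuncts: 11 clauses.

11


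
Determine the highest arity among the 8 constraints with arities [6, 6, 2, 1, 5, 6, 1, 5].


The arities are: 6, 6, 2, 1, 5, 6, 1, 5.
Scan for the maximum value.
Maximum arity = 6.

6


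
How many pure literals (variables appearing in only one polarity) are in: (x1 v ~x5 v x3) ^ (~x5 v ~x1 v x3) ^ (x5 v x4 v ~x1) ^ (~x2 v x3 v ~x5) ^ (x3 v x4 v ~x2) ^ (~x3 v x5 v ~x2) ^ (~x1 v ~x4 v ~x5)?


A pure literal appears in only one polarity across all clauses.
Pure literals: x2 (negative only).
Count = 1.

1


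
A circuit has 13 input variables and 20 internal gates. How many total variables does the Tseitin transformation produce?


The Tseitin transformation introduces one auxiliary variable per gate.
Total variables = inputs + gates = 13 + 20 = 33.

33


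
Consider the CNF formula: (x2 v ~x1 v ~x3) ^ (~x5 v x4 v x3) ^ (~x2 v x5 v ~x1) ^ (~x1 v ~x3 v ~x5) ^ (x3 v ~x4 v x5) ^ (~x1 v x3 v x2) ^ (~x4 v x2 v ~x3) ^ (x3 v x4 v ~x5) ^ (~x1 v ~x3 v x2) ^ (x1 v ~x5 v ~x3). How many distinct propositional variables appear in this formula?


Identify each distinct variable in the formula.
Variables found: x1, x2, x3, x4, x5.
Total distinct variables = 5.

5


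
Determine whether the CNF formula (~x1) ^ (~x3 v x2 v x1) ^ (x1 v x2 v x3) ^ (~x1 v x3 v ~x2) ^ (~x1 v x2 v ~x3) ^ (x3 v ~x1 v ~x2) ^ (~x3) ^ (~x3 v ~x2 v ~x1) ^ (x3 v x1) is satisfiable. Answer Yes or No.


Check all 8 possible truth assignments.
Number of satisfying assignments found: 0.
The formula is unsatisfiable.

No


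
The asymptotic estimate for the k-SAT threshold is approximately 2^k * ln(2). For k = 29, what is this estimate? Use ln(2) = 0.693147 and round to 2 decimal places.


Using the asymptotic formula: threshold ~ 2^k * ln(2).
2^29 = 536870912.
536870912 * 0.693147 = 372130462.04.

372130462.04


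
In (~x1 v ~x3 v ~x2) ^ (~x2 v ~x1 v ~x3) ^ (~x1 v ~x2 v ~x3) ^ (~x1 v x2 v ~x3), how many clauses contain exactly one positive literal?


A definite clause has exactly one positive literal.
Clause 1: 0 positive -> not definite
Clause 2: 0 positive -> not definite
Clause 3: 0 positive -> not definite
Clause 4: 1 positive -> definite
Definite clause count = 1.

1


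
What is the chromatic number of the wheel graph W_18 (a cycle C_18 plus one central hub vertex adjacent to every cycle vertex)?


W_18 consists of the cycle C_18 together with a hub vertex adjacent to every cycle vertex.
The cycle C_18 needs 2 colors (even cycle -> 2).
The hub is adjacent to every cycle vertex, so it must receive a new color distinct from all of them.
Chromatic number = 2 + 1 = 3.

3


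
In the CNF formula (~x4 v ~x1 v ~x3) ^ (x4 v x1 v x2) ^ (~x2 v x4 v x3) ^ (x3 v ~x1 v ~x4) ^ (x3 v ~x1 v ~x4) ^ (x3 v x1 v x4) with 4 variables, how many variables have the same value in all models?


Find all satisfying assignments: 8 model(s).
Check which variables have the same value in every model.
No variable is fixed across all models.
Backbone size = 0.

0


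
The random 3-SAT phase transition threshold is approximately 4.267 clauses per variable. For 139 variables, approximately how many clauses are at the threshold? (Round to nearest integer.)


The 3-SAT phase transition occurs at approximately 4.267 clauses per variable.
m = 4.267 * 139 = 593.113.
Rounded to nearest integer: 593.

593


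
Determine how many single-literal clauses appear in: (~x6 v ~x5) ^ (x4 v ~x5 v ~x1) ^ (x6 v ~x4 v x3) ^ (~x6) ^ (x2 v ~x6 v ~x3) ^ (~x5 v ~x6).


A unit clause contains exactly one literal.
Unit clauses found: (~x6).
Count = 1.

1


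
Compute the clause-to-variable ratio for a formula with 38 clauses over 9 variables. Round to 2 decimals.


Clause-to-variable ratio = clauses / variables.
38 / 9 = 4.22.

4.22


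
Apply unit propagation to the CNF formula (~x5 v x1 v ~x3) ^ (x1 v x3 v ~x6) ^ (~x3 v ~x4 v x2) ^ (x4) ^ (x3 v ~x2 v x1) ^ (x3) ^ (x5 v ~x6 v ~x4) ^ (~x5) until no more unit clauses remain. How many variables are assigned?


Unit propagation repeatedly assigns the literal in any unit clause, then simplifies.
Assignments in order: x4 = T, x3 = T, x2 = T, x5 = F, x6 = F.
No further unit clauses remain.
Total variables assigned = 5.

5


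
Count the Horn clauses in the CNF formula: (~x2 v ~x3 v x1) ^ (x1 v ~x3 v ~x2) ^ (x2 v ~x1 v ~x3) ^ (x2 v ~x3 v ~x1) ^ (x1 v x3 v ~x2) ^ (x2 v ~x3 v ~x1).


A Horn clause has at most one positive literal.
Clause 1: 1 positive lit(s) -> Horn
Clause 2: 1 positive lit(s) -> Horn
Clause 3: 1 positive lit(s) -> Horn
Clause 4: 1 positive lit(s) -> Horn
Clause 5: 2 positive lit(s) -> not Horn
Clause 6: 1 positive lit(s) -> Horn
Total Horn clauses = 5.

5


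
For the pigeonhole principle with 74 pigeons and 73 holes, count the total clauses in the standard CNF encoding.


The PHP encoding has two parts:
1) At-least-one-hole clauses: 74 (one per pigeon, each with 73 literals).
2) At-most-one-pigeon-per-hole clauses: 73 holes * C(74,2) = 73 * 2701 = 197173.
Total clauses = 74 + 197173 = 197247.

197247


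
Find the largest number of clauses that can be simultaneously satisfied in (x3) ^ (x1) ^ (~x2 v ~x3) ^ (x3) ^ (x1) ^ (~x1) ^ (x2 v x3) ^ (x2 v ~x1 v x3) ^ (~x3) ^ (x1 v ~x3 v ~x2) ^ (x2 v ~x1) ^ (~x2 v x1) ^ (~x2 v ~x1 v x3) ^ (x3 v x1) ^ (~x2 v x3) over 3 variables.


Enumerate all 8 truth assignments.
For each, count how many of the 15 clauses are satisfied.
The formula is not fully satisfiable, so the maximum is below 15.
Maximum simultaneously satisfiable clauses = 12.

12


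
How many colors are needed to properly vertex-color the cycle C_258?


A cycle on an even number of vertices is bipartite: alternate two colors around the cycle.
Since 258 is even, two colors suffice, and at least two are needed because the graph has edges.
Chromatic number = 2.

2


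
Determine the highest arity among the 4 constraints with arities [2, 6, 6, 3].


The arities are: 2, 6, 6, 3.
Scan for the maximum value.
Maximum arity = 6.

6


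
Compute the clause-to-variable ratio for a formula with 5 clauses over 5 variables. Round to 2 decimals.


Clause-to-variable ratio = clauses / variables.
5 / 5 = 1.0.

1.0


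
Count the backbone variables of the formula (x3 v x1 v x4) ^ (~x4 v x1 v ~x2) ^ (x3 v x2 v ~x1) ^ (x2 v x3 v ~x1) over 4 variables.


Find all satisfying assignments: 10 model(s).
Check which variables have the same value in every model.
No variable is fixed across all models.
Backbone size = 0.

0


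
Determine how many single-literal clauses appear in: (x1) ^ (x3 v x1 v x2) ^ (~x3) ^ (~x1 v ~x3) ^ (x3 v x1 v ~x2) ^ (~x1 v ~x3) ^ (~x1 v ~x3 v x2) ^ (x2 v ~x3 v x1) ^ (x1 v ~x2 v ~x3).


A unit clause contains exactly one literal.
Unit clauses found: (x1), (~x3).
Count = 2.

2


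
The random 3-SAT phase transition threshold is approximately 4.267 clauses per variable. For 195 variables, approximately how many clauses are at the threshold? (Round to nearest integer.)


The 3-SAT phase transition occurs at approximately 4.267 clauses per variable.
m = 4.267 * 195 = 832.065.
Rounded to nearest integer: 832.

832


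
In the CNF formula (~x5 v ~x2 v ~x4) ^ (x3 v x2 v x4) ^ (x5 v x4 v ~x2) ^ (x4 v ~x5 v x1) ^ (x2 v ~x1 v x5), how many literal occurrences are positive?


Scan each clause for unnegated literals.
Clause 1: 0 positive; Clause 2: 3 positive; Clause 3: 2 positive; Clause 4: 2 positive; Clause 5: 2 positive.
Total positive literal occurrences = 9.

9


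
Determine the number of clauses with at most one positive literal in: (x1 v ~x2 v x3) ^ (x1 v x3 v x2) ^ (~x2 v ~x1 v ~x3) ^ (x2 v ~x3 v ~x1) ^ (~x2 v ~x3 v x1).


A Horn clause has at most one positive literal.
Clause 1: 2 positive lit(s) -> not Horn
Clause 2: 3 positive lit(s) -> not Horn
Clause 3: 0 positive lit(s) -> Horn
Clause 4: 1 positive lit(s) -> Horn
Clause 5: 1 positive lit(s) -> Horn
Total Horn clauses = 3.

3


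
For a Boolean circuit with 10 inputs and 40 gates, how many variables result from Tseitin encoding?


The Tseitin transformation introduces one auxiliary variable per gate.
Total variables = inputs + gates = 10 + 40 = 50.

50


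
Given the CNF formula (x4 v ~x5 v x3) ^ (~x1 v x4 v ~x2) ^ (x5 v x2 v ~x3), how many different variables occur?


Identify each distinct variable in the formula.
Variables found: x1, x2, x3, x4, x5.
Total distinct variables = 5.

5


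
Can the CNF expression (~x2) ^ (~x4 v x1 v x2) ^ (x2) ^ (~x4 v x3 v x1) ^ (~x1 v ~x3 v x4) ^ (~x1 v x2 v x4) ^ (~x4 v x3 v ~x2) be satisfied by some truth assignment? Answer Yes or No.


Check all 16 possible truth assignments.
Number of satisfying assignments found: 0.
The formula is unsatisfiable.

No


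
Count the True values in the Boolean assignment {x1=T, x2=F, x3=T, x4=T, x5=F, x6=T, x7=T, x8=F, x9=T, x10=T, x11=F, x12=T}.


The weight is the number of variables assigned True.
True variables: x1, x3, x4, x6, x7, x9, x10, x12.
Weight = 8.

8


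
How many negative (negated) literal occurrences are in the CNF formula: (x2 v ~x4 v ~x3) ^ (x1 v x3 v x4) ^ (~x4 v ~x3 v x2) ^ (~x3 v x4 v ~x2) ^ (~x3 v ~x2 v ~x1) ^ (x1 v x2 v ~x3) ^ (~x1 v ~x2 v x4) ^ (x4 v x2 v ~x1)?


Scan each clause for negated literals.
Clause 1: 2 negative; Clause 2: 0 negative; Clause 3: 2 negative; Clause 4: 2 negative; Clause 5: 3 negative; Clause 6: 1 negative; Clause 7: 2 negative; Clause 8: 1 negative.
Total negative literal occurrences = 13.

13


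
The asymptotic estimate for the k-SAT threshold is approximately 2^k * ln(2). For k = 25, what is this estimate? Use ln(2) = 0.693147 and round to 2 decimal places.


Using the asymptotic formula: threshold ~ 2^k * ln(2).
2^25 = 33554432.
33554432 * 0.693147 = 23258153.88.

23258153.88


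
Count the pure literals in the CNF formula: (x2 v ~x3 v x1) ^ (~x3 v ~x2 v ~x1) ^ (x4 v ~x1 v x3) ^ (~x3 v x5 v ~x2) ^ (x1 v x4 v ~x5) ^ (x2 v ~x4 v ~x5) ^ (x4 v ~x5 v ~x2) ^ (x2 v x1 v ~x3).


A pure literal appears in only one polarity across all clauses.
No pure literals found.
Count = 0.

0


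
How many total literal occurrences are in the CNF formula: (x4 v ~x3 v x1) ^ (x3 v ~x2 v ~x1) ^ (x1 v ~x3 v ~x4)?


Clause lengths: 3, 3, 3.
Sum = 3 + 3 + 3 = 9.

9


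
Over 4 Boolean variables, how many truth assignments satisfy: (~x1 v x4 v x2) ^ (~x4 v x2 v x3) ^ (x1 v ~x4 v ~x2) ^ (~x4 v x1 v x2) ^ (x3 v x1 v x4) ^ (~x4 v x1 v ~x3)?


Enumerate all 16 truth assignments over 4 variables.
Test each against every clause.
Satisfying assignments found: 7.

7


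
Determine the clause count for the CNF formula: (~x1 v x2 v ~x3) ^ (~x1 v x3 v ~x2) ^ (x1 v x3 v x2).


Each group enclosed in parentheses joined by ^ is one clause.
Counting the conjuncts: 3 clauses.

3


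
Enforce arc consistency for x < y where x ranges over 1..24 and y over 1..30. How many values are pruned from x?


For the constraint x < y, x needs a supporting value in y's domain.
x can be at most 29 (one less than y's maximum).
Valid x values from domain: 24 out of 24.
Pruned = 24 - 24 = 0.

0


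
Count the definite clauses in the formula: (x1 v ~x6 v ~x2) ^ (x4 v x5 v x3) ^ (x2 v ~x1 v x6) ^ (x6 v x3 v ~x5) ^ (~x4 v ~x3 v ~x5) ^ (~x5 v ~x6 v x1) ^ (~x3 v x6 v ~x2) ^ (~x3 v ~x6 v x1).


A definite clause has exactly one positive literal.
Clause 1: 1 positive -> definite
Clause 2: 3 positive -> not definite
Clause 3: 2 positive -> not definite
Clause 4: 2 positive -> not definite
Clause 5: 0 positive -> not definite
Clause 6: 1 positive -> definite
Clause 7: 1 positive -> definite
Clause 8: 1 positive -> definite
Definite clause count = 4.

4


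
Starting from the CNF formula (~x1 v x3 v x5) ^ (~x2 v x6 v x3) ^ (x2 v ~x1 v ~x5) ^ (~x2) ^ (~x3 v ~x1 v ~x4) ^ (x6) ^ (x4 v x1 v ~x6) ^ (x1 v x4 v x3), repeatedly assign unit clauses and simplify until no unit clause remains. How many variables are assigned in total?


Unit propagation repeatedly assigns the literal in any unit clause, then simplifies.
Assignments in order: x2 = F, x6 = T.
No further unit clauses remain.
Total variables assigned = 2.

2


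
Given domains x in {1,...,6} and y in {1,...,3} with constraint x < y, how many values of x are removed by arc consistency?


For the constraint x < y, x needs a supporting value in y's domain.
x can be at most 2 (one less than y's maximum).
Valid x values from domain: 2 out of 6.
Pruned = 6 - 2 = 4.

4


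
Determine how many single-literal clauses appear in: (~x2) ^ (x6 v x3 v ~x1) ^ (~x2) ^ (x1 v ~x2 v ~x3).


A unit clause contains exactly one literal.
Unit clauses found: (~x2), (~x2).
Count = 2.

2


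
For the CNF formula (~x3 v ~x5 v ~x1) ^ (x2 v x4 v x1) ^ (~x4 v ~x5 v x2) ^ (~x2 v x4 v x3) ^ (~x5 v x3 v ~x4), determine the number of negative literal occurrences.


Scan each clause for negated literals.
Clause 1: 3 negative; Clause 2: 0 negative; Clause 3: 2 negative; Clause 4: 1 negative; Clause 5: 2 negative.
Total negative literal occurrences = 8.

8


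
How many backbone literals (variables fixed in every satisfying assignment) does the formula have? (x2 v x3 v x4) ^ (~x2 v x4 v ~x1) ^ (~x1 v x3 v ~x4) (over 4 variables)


Find all satisfying assignments: 10 model(s).
Check which variables have the same value in every model.
No variable is fixed across all models.
Backbone size = 0.

0


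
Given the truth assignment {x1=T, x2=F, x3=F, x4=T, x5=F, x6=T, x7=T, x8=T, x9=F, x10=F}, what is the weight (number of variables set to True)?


The weight is the number of variables assigned True.
True variables: x1, x4, x6, x7, x8.
Weight = 5.

5


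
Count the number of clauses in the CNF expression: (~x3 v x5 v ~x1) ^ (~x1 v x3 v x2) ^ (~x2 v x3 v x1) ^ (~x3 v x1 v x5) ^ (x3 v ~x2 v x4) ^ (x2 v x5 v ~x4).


Each group enclosed in parentheses joined by ^ is one clause.
Counting the conjuncts: 6 clauses.

6


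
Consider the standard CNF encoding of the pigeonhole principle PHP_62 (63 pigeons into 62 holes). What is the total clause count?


The PHP encoding has two parts:
1) At-least-one-hole clauses: 63 (one per pigeon, each with 62 literals).
2) At-most-one-pigeon-per-hole clauses: 62 holes * C(63,2) = 62 * 1953 = 121086.
Total clauses = 63 + 121086 = 121149.

121149


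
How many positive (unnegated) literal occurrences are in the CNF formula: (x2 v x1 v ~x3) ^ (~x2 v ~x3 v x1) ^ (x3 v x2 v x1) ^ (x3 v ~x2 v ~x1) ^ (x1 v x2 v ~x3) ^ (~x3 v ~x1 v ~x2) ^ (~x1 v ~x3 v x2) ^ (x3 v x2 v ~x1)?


Scan each clause for unnegated literals.
Clause 1: 2 positive; Clause 2: 1 positive; Clause 3: 3 positive; Clause 4: 1 positive; Clause 5: 2 positive; Clause 6: 0 positive; Clause 7: 1 positive; Clause 8: 2 positive.
Total positive literal occurrences = 12.

12


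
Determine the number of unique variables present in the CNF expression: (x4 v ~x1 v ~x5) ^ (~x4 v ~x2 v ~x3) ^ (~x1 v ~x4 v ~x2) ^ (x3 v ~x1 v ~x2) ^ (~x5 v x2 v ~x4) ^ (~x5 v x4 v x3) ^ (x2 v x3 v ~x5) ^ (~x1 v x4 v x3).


Identify each distinct variable in the formula.
Variables found: x1, x2, x3, x4, x5.
Total distinct variables = 5.

5


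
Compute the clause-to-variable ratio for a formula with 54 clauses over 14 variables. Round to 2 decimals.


Clause-to-variable ratio = clauses / variables.
54 / 14 = 3.86.

3.86


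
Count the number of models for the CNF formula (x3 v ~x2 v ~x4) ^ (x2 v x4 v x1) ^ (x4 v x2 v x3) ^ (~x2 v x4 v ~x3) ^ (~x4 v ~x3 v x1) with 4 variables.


Enumerate all 16 truth assignments over 4 variables.
Test each against every clause.
Satisfying assignments found: 7.

7


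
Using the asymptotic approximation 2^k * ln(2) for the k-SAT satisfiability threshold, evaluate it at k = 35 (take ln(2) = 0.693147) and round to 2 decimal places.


Using the asymptotic formula: threshold ~ 2^k * ln(2).
2^35 = 34359738368.
34359738368 * 0.693147 = 23816349570.56.

23816349570.56


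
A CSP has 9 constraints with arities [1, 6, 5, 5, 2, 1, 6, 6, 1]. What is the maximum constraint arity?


The arities are: 1, 6, 5, 5, 2, 1, 6, 6, 1.
Scan for the maximum value.
Maximum arity = 6.

6


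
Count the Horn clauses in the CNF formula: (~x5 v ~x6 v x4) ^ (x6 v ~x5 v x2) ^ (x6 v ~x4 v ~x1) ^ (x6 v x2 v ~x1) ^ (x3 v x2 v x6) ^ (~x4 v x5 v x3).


A Horn clause has at most one positive literal.
Clause 1: 1 positive lit(s) -> Horn
Clause 2: 2 positive lit(s) -> not Horn
Clause 3: 1 positive lit(s) -> Horn
Clause 4: 2 positive lit(s) -> not Horn
Clause 5: 3 positive lit(s) -> not Horn
Clause 6: 2 positive lit(s) -> not Horn
Total Horn clauses = 2.

2


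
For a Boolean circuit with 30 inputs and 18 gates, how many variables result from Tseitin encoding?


The Tseitin transformation introduces one auxiliary variable per gate.
Total variables = inputs + gates = 30 + 18 = 48.

48


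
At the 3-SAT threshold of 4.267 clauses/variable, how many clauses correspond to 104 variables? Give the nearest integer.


The 3-SAT phase transition occurs at approximately 4.267 clauses per variable.
m = 4.267 * 104 = 443.768.
Rounded to nearest integer: 444.

444


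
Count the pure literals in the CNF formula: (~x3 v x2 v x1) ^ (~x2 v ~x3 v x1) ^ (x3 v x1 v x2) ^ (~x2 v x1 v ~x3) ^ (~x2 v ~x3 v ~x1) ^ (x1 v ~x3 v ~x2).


A pure literal appears in only one polarity across all clauses.
No pure literals found.
Count = 0.

0


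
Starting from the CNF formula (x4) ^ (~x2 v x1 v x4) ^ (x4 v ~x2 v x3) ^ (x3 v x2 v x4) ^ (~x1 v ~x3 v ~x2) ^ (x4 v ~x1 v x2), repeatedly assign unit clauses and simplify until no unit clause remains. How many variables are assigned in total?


Unit propagation repeatedly assigns the literal in any unit clause, then simplifies.
Assignments in order: x4 = T.
No further unit clauses remain.
Total variables assigned = 1.

1


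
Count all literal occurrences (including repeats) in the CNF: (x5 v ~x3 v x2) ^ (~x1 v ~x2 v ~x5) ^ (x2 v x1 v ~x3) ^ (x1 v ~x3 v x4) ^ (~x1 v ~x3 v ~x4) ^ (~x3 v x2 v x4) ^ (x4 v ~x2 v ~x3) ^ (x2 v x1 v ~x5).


Clause lengths: 3, 3, 3, 3, 3, 3, 3, 3.
Sum = 3 + 3 + 3 + 3 + 3 + 3 + 3 + 3 = 24.

24


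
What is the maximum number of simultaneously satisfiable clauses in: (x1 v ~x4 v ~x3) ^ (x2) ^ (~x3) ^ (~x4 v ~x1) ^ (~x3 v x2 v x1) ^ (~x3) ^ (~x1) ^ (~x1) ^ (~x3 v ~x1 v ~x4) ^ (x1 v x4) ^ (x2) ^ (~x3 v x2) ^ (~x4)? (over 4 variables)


Enumerate all 16 truth assignments.
For each, count how many of the 13 clauses are satisfied.
The formula is not fully satisfiable, so the maximum is below 13.
Maximum simultaneously satisfiable clauses = 12.

12


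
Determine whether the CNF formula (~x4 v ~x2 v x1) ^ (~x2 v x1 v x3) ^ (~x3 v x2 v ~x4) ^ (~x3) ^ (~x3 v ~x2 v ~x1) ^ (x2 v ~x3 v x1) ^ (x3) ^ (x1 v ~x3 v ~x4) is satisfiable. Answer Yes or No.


Check all 16 possible truth assignments.
Number of satisfying assignments found: 0.
The formula is unsatisfiable.

No


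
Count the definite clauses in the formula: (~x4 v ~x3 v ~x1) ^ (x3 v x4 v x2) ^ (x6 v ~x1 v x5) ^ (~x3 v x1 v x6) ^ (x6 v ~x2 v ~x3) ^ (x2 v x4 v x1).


A definite clause has exactly one positive literal.
Clause 1: 0 positive -> not definite
Clause 2: 3 positive -> not definite
Clause 3: 2 positive -> not definite
Clause 4: 2 positive -> not definite
Clause 5: 1 positive -> definite
Clause 6: 3 positive -> not definite
Definite clause count = 1.

1


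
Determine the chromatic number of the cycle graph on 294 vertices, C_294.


A cycle on an even number of vertices is bipartite: alternate two colors around the cycle.
Since 294 is even, two colors suffice, and at least two are needed because the graph has edges.
Chromatic number = 2.

2


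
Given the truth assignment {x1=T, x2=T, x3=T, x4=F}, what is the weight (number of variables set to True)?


The weight is the number of variables assigned True.
True variables: x1, x2, x3.
Weight = 3.

3


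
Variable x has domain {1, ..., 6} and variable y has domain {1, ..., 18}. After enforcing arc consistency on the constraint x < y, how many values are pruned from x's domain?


For the constraint x < y, x needs a supporting value in y's domain.
x can be at most 17 (one less than y's maximum).
Valid x values from domain: 6 out of 6.
Pruned = 6 - 6 = 0.

0


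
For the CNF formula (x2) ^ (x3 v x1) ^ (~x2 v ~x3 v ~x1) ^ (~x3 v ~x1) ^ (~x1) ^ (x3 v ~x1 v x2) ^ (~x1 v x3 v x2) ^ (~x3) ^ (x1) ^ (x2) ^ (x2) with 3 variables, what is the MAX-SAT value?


Enumerate all 8 truth assignments.
For each, count how many of the 11 clauses are satisfied.
The formula is not fully satisfiable, so the maximum is below 11.
Maximum simultaneously satisfiable clauses = 10.

10


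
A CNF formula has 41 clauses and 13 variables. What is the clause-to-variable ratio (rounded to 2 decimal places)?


Clause-to-variable ratio = clauses / variables.
41 / 13 = 3.15.

3.15


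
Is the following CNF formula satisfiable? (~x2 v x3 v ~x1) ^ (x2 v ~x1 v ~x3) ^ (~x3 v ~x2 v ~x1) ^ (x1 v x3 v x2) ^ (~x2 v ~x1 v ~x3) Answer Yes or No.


Check all 8 possible truth assignments.
Number of satisfying assignments found: 4.
The formula is satisfiable.

Yes


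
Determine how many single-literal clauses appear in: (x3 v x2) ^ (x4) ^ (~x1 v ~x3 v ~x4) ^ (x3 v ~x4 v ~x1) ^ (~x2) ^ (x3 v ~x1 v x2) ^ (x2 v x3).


A unit clause contains exactly one literal.
Unit clauses found: (x4), (~x2).
Count = 2.

2


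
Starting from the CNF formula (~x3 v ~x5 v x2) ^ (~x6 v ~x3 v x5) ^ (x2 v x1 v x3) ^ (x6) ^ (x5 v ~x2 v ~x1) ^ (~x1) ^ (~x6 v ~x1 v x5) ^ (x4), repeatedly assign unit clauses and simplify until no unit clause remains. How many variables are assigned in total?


Unit propagation repeatedly assigns the literal in any unit clause, then simplifies.
Assignments in order: x6 = T, x1 = F, x4 = T.
No further unit clauses remain.
Total variables assigned = 3.

3


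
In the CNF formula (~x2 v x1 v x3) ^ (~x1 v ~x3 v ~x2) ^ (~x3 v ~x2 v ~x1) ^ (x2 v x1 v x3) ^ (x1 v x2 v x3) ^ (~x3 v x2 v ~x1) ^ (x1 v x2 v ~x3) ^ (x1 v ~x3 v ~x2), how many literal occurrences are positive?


Scan each clause for unnegated literals.
Clause 1: 2 positive; Clause 2: 0 positive; Clause 3: 0 positive; Clause 4: 3 positive; Clause 5: 3 positive; Clause 6: 1 positive; Clause 7: 2 positive; Clause 8: 1 positive.
Total positive literal occurrences = 12.

12


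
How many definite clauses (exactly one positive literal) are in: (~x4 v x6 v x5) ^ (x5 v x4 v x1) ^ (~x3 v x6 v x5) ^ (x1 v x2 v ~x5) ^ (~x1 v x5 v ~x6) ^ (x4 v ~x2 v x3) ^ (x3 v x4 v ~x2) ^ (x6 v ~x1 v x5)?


A definite clause has exactly one positive literal.
Clause 1: 2 positive -> not definite
Clause 2: 3 positive -> not definite
Clause 3: 2 positive -> not definite
Clause 4: 2 positive -> not definite
Clause 5: 1 positive -> definite
Clause 6: 2 positive -> not definite
Clause 7: 2 positive -> not definite
Clause 8: 2 positive -> not definite
Definite clause count = 1.

1


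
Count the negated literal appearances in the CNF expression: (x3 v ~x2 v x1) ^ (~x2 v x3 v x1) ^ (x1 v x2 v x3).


Scan each clause for negated literals.
Clause 1: 1 negative; Clause 2: 1 negative; Clause 3: 0 negative.
Total negative literal occurrences = 2.

2


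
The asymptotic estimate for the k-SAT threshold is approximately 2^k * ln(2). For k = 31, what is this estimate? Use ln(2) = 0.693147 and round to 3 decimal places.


Using the asymptotic formula: threshold ~ 2^k * ln(2).
2^31 = 2147483648.
2147483648 * 0.693147 = 1488521848.16.

1488521848.16


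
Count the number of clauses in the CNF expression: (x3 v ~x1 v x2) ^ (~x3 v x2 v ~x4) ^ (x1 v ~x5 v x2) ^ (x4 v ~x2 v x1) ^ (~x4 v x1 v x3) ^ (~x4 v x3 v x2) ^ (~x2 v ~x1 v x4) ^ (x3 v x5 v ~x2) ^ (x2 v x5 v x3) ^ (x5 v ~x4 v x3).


Each group enclosed in parentheses joined by ^ is one clause.
Counting the conjuncts: 10 clauses.

10


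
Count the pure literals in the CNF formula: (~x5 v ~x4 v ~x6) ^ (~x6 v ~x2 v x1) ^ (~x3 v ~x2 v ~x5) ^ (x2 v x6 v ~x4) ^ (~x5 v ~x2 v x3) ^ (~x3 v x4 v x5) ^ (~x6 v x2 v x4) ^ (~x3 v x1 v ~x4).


A pure literal appears in only one polarity across all clauses.
Pure literals: x1 (positive only).
Count = 1.

1
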